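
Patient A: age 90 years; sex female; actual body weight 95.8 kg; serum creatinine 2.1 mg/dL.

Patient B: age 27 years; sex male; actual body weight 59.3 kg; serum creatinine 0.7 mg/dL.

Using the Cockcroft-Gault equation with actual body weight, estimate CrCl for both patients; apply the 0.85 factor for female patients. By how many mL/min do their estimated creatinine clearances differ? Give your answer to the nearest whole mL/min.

Patient A: CrCl = (140 − 90) × 95.8 / (72 × 2.1) × 0.85 = 4790.0 / 151.20 × 0.85 ≈ 26.9 mL/min
Patient B: CrCl = (140 − 27) × 59.3 / (72 × 0.7) = 6700.9 / 50.40 ≈ 133.0 mL/min
|26.9 − 133.0| = 106.1 mL/min

106 mL/min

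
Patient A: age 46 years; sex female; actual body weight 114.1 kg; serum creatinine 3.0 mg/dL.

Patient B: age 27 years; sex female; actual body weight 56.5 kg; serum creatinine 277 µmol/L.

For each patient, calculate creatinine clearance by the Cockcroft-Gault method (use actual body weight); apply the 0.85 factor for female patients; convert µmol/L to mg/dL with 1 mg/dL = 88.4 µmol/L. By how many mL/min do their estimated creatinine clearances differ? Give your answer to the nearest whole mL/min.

Patient A: CrCl = (140 − 46) × 114.1 / (72 × 3) × 0.85 = 10725.4 / 216.00 × 0.85 ≈ 42.2 mL/min
Patient B: SCr = 277 / 88.4 = 3.133 mg/dL
Patient B: CrCl = (140 − 27) × 56.5 / (72 × 3.133) × 0.85 = 6384.5 / 225.58 × 0.85 ≈ 24.1 mL/min
|42.2 − 24.1| = 18.1 mL/min

18 mL/min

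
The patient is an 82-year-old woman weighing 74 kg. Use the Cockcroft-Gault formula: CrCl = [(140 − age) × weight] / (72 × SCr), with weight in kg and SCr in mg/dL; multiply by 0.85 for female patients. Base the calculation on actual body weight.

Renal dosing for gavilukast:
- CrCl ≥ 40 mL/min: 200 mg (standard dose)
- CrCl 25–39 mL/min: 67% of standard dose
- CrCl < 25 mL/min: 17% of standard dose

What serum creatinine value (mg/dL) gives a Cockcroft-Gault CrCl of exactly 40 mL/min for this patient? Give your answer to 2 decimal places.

1.27 mg/dL

Standard dose requires CrCl ≥ 40 mL/min.
Set (140 − 82) × 74 × 0.85 / (72 × SCr) = 40
SCr = (140 − 82) × 74 × 0.85 / (72 × 40) = 1.267 mg/dL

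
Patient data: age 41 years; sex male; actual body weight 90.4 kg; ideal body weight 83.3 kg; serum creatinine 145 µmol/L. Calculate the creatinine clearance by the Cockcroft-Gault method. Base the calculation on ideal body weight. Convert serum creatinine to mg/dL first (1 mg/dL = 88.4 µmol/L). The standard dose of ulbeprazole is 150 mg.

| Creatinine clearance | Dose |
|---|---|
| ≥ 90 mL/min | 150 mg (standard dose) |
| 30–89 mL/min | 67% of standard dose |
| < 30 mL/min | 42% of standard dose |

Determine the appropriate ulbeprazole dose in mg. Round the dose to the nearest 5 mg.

SCr = 145 / 88.4 = 1.64 mg/dL
CrCl = (140 − 41) × 83.3 / (72 × 1.64) = 8246.7 / 118.08 ≈ 69.8 mL/min
CrCl ≈ 70 mL/min → bracket 30–89 mL/min.
67% of 150 mg = 100.5 mg → 100 mg

100 mg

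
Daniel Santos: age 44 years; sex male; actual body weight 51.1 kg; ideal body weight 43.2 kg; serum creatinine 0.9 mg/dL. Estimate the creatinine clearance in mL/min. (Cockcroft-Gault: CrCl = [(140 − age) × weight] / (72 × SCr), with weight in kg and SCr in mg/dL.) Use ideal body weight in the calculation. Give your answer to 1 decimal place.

64.0 mL/min

CrCl = (140 − 44) × 43.2 / (72 × 0.9) = 4147.2 / 64.80 ≈ 64.0 mL/min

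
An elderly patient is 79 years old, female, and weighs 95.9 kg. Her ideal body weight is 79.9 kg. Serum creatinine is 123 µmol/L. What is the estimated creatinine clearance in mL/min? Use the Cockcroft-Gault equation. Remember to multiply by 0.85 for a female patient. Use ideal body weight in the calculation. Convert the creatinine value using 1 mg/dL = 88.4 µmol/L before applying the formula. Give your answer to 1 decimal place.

SCr = 123 / 88.4 = 1.391 mg/dL
CrCl = (140 − 79) × 79.9 / (72 × 1.391) × 0.85 = 4873.9 / 100.15 × 0.85 ≈ 41.4 mL/min

41.4 mL/min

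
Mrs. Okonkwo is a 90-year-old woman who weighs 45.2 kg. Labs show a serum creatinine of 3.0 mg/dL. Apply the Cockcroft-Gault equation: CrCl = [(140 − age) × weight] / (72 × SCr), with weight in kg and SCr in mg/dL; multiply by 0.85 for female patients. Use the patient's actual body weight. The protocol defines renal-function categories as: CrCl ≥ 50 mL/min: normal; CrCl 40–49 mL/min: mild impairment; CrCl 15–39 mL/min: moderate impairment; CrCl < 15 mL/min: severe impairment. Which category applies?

CrCl = (140 − 90) × 45.2 / (72 × 3) × 0.85 = 2260.0 / 216.00 × 0.85 ≈ 8.9 mL/min
9 mL/min falls in the 'severe impairment' range.

severe impairment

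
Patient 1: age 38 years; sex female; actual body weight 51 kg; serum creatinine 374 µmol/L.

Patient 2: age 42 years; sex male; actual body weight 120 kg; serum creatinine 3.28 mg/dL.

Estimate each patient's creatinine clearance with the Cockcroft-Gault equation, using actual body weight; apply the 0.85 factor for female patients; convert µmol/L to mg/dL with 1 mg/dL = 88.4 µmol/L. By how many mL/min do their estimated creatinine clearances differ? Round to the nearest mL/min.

Patient 1: SCr = 374 / 88.4 = 4.231 mg/dL
Patient 1: CrCl = (140 − 38) × 51 / (72 × 4.231) × 0.85 = 5202.0 / 304.63 × 0.85 ≈ 14.5 mL/min
Patient 2: CrCl = (140 − 42) × 120 / (72 × 3.28) = 11760.0 / 236.16 ≈ 49.8 mL/min
|14.5 − 49.8| = 35.3 mL/min

35 mL/min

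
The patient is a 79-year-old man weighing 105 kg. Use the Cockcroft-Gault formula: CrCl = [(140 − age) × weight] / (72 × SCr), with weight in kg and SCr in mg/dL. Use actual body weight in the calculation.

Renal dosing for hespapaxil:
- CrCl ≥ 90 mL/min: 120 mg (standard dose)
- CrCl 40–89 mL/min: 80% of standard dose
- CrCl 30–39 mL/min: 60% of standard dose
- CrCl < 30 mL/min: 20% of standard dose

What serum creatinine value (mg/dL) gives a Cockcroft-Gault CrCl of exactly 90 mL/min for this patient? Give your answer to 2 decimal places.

Standard dose requires CrCl ≥ 90 mL/min.
Set (140 − 79) × 105 / (72 × SCr) = 90
SCr = (140 − 79) × 105 / (72 × 90) = 0.988 mg/dL

0.99 mg/dL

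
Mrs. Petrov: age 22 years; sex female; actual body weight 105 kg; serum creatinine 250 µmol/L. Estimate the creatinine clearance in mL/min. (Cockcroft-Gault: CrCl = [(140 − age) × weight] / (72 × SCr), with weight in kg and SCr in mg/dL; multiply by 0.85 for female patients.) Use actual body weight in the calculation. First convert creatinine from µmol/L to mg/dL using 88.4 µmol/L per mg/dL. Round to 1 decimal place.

SCr = 250 / 88.4 = 2.828 mg/dL
CrCl = (140 − 22) × 105 / (72 × 2.828) × 0.85 = 12390.0 / 203.62 × 0.85 ≈ 51.7 mL/min

51.7 mL/min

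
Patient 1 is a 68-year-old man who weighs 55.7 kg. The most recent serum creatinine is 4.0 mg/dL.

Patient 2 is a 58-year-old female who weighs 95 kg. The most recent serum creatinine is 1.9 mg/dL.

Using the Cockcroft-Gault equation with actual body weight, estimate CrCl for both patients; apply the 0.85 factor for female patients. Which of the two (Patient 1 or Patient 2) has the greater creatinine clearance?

Patient 1: CrCl = (140 − 68) × 55.7 / (72 × 4) = 4010.4 / 288.00 ≈ 13.9 mL/min
Patient 2: CrCl = (140 − 58) × 95 / (72 × 1.9) × 0.85 = 7790.0 / 136.80 × 0.85 ≈ 48.4 mL/min
13.9 vs 48.4 mL/min → Patient 2 is higher.

Patient 2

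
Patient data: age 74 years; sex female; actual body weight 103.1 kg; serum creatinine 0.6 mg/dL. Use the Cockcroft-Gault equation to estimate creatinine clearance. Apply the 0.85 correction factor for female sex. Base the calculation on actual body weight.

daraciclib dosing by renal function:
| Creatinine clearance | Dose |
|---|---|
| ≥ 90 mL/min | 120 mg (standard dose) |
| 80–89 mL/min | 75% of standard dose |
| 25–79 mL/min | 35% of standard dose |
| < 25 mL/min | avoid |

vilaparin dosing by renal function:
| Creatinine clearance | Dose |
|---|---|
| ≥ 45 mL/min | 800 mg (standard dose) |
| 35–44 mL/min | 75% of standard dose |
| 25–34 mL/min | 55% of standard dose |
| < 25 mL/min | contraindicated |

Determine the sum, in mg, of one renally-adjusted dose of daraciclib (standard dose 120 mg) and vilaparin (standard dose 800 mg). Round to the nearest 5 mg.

920 mg

CrCl = (140 − 74) × 103.1 / (72 × 0.6) × 0.85 = 6804.6 / 43.20 × 0.85 ≈ 133.9 mL/min
CrCl ≈ 134 mL/min.
daraciclib: ≥ 90 mL/min → 100% of 120 mg = 120 mg.
vilaparin: ≥ 45 mL/min → 100% of 800 mg = 800 mg.
Total = 120 + 800 = 920 mg.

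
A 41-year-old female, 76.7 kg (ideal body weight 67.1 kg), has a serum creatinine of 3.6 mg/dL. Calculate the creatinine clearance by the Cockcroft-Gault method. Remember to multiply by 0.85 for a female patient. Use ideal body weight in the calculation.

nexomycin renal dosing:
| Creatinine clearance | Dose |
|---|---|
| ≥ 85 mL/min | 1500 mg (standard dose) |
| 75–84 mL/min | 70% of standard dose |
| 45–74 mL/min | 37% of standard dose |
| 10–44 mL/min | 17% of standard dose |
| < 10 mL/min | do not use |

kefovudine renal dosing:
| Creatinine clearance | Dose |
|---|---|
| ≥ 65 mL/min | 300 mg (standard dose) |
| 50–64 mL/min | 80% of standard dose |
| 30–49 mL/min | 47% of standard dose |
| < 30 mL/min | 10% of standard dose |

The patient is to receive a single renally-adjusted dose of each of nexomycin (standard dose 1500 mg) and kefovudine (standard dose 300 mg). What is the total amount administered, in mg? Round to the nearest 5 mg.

285 mg

CrCl = (140 − 41) × 67.1 / (72 × 3.6) × 0.85 = 6642.9 / 259.20 × 0.85 ≈ 21.8 mL/min
CrCl ≈ 22 mL/min.
nexomycin: 10–44 mL/min → 17% of 1500 mg = 255 mg.
kefovudine: < 30 mL/min → 10% of 300 mg = 30 mg.
Total = 255 + 30 = 285 mg.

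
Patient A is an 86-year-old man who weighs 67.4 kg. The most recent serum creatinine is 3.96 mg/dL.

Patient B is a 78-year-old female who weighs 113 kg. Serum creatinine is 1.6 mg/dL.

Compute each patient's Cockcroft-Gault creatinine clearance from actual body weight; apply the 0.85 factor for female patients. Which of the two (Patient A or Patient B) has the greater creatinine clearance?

Patient B

Patient A: CrCl = (140 − 86) × 67.4 / (72 × 3.96) = 3639.6 / 285.12 ≈ 12.8 mL/min
Patient B: CrCl = (140 − 78) × 113 / (72 × 1.6) × 0.85 = 7006.0 / 115.20 × 0.85 ≈ 51.7 mL/min
12.8 vs 51.7 mL/min → Patient B is higher.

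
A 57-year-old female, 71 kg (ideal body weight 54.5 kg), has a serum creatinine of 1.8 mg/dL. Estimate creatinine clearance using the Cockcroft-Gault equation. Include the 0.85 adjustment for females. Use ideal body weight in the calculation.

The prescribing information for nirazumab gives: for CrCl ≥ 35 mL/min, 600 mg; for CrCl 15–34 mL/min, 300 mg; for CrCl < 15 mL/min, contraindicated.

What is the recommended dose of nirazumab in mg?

CrCl = (140 − 57) × 54.5 / (72 × 1.8) × 0.85 = 4523.5 / 129.60 × 0.85 ≈ 29.7 mL/min
CrCl ≈ 30 mL/min → bracket 15–34 mL/min.
Dose for this bracket: 300 mg.

300 mg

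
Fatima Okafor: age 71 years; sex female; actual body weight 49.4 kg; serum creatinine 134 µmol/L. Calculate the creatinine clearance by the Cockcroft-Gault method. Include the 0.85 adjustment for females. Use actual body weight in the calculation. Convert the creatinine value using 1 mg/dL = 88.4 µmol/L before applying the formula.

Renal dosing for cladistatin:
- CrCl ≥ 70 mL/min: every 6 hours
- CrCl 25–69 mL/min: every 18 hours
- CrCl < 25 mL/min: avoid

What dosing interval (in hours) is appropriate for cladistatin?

SCr = 134 / 88.4 = 1.516 mg/dL
CrCl = (140 − 71) × 49.4 / (72 × 1.516) × 0.85 = 3408.6 / 109.15 × 0.85 ≈ 26.5 mL/min
CrCl ≈ 27 mL/min → bracket 25–69 mL/min → every 18 hours.

every 18 hours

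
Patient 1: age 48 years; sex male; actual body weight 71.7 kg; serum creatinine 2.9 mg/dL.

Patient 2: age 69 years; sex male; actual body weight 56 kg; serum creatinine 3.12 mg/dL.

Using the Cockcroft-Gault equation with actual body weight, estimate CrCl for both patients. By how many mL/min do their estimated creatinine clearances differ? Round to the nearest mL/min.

Patient 1: CrCl = (140 − 48) × 71.7 / (72 × 2.9) = 6596.4 / 208.80 ≈ 31.6 mL/min
Patient 2: CrCl = (140 − 69) × 56 / (72 × 3.12) = 3976.0 / 224.64 ≈ 17.7 mL/min
|31.6 − 17.7| = 13.9 mL/min

14 mL/min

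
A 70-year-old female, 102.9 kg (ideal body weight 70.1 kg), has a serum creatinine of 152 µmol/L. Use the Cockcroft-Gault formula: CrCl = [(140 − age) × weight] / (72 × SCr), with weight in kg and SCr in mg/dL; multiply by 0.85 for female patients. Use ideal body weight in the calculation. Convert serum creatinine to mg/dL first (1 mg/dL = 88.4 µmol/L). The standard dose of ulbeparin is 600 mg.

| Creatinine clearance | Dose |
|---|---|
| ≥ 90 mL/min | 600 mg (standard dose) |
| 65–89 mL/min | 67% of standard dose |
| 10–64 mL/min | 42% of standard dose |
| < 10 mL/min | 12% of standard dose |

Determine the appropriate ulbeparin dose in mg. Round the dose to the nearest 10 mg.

SCr = 152 / 88.4 = 1.719 mg/dL
CrCl = (140 − 70) × 70.1 / (72 × 1.719) × 0.85 = 4907.0 / 123.77 × 0.85 ≈ 33.7 mL/min
CrCl ≈ 34 mL/min → bracket 10–64 mL/min.
42% of 600 mg = 252 mg → 250 mg

250 mg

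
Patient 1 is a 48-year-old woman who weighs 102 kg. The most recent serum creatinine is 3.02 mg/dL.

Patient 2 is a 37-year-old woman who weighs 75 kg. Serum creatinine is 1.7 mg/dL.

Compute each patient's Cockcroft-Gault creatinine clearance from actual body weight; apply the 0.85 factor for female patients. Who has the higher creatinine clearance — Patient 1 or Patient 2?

Patient 1: CrCl = (140 − 48) × 102 / (72 × 3.02) × 0.85 = 9384.0 / 217.44 × 0.85 ≈ 36.7 mL/min
Patient 2: CrCl = (140 − 37) × 75 / (72 × 1.7) × 0.85 = 7725.0 / 122.40 × 0.85 ≈ 53.6 mL/min
36.7 vs 53.6 mL/min → Patient 2 is higher.

Patient 2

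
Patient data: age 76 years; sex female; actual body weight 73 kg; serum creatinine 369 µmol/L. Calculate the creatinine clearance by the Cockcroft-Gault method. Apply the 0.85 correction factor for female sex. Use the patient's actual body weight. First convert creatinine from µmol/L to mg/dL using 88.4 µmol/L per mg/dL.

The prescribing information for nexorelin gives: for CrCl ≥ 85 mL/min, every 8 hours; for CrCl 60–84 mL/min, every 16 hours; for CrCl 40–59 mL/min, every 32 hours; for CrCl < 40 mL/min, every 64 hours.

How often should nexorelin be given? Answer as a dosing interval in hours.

every 64 hours

SCr = 369 / 88.4 = 4.174 mg/dL
CrCl = (140 − 76) × 73 / (72 × 4.174) × 0.85 = 4672.0 / 300.53 × 0.85 ≈ 13.2 mL/min
CrCl ≈ 13 mL/min → bracket < 40 mL/min → every 64 hours.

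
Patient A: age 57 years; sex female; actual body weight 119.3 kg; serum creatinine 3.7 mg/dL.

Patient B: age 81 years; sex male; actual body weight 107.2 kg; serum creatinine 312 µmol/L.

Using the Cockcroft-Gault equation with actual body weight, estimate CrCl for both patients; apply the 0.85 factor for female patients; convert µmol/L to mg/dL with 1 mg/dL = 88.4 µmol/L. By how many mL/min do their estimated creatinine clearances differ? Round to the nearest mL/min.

7 mL/min

Patient A: CrCl = (140 − 57) × 119.3 / (72 × 3.7) × 0.85 = 9901.9 / 266.40 × 0.85 ≈ 31.6 mL/min
Patient B: SCr = 312 / 88.4 = 3.529 mg/dL
Patient B: CrCl = (140 − 81) × 107.2 / (72 × 3.529) = 6324.8 / 254.09 ≈ 24.9 mL/min
|31.6 − 24.9| = 6.7 mL/min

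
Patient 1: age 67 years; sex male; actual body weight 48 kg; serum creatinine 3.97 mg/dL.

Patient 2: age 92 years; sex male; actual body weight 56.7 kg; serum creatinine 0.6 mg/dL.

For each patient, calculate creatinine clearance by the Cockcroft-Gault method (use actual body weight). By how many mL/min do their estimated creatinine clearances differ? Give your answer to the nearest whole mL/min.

Patient 1: CrCl = (140 − 67) × 48 / (72 × 3.97) = 3504.0 / 285.84 ≈ 12.3 mL/min
Patient 2: CrCl = (140 − 92) × 56.7 / (72 × 0.6) = 2721.6 / 43.20 ≈ 63.0 mL/min
|12.3 − 63.0| = 50.7 mL/min

51 mL/min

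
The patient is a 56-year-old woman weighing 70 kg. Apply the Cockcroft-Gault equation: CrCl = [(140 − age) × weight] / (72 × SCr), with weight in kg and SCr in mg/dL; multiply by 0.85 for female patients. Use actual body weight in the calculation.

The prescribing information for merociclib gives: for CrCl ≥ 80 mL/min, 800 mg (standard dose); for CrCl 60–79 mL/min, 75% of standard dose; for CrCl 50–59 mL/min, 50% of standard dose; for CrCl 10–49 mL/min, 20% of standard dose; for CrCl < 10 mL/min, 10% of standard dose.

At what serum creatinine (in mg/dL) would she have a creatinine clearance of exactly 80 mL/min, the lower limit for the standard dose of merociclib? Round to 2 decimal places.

0.87 mg/dL

Standard dose requires CrCl ≥ 80 mL/min.
Set (140 − 56) × 70 × 0.85 / (72 × SCr) = 80
SCr = (140 − 56) × 70 × 0.85 / (72 × 80) = 0.868 mg/dL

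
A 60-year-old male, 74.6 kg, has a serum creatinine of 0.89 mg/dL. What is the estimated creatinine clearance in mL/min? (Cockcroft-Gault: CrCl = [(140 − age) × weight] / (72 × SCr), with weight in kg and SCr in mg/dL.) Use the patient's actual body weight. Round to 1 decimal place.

CrCl = (140 − 60) × 74.6 / (72 × 0.89) = 5968.0 / 64.08 ≈ 93.1 mL/min

93.1 mL/min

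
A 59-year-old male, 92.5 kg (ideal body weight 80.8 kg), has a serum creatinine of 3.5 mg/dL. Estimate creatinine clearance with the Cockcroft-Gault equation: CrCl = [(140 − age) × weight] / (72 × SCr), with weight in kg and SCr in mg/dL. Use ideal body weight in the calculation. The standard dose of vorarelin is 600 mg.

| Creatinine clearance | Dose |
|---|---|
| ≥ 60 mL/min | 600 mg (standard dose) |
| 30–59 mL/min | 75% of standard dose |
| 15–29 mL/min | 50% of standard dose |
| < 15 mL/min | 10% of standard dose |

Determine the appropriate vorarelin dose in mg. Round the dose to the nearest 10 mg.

CrCl = (140 − 59) × 80.8 / (72 × 3.5) = 6544.8 / 252.00 ≈ 26.0 mL/min
CrCl ≈ 26 mL/min → bracket 15–29 mL/min.
50% of 600 mg = 300 mg

300 mg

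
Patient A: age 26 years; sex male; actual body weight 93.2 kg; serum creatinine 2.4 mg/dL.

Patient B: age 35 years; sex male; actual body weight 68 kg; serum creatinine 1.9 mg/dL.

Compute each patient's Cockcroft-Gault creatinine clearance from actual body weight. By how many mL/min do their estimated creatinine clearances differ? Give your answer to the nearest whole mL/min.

Patient A: CrCl = (140 − 26) × 93.2 / (72 × 2.4) = 10624.8 / 172.80 ≈ 61.5 mL/min
Patient B: CrCl = (140 − 35) × 68 / (72 × 1.9) = 7140.0 / 136.80 ≈ 52.2 mL/min
|61.5 − 52.2| = 9.3 mL/min

9 mL/min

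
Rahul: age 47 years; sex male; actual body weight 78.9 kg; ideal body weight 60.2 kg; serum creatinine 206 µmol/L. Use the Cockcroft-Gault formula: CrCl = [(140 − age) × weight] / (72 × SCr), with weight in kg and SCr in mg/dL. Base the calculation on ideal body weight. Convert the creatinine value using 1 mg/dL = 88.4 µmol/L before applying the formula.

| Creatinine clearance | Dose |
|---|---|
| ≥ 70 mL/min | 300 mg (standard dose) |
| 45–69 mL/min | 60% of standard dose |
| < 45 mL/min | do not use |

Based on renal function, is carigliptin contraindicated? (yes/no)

yes

SCr = 206 / 88.4 = 2.33 mg/dL
CrCl = (140 − 47) × 60.2 / (72 × 2.33) = 5598.6 / 167.76 ≈ 33.4 mL/min
CrCl ≈ 33 mL/min, which is < 45 mL/min.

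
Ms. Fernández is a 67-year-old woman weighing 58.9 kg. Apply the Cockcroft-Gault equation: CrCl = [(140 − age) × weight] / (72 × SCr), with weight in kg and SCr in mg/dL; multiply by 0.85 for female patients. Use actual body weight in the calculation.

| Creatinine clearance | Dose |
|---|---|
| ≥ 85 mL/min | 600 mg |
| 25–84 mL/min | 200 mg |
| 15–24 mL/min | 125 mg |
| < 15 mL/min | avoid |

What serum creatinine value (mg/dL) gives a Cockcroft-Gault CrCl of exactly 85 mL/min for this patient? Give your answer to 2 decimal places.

Standard dose requires CrCl ≥ 85 mL/min.
Set (140 − 67) × 58.9 × 0.85 / (72 × SCr) = 85
SCr = (140 − 67) × 58.9 × 0.85 / (72 × 85) = 0.597 mg/dL

0.60 mg/dL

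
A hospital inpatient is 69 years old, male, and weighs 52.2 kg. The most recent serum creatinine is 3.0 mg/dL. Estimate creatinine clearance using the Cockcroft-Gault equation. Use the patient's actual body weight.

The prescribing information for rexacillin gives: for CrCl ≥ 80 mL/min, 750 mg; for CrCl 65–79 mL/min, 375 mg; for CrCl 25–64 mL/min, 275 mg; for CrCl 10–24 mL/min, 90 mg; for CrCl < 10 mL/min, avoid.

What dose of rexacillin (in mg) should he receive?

90 mg

CrCl = (140 − 69) × 52.2 / (72 × 3) = 3706.2 / 216.00 ≈ 17.2 mL/min
CrCl ≈ 17 mL/min → bracket 10–24 mL/min.
Dose for this bracket: 90 mg.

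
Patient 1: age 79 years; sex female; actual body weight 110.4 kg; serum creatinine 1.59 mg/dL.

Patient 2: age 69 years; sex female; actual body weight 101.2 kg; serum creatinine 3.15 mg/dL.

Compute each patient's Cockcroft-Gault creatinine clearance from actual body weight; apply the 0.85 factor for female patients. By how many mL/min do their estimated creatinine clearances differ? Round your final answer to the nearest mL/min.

23 mL/min

Patient 1: CrCl = (140 − 79) × 110.4 / (72 × 1.59) × 0.85 = 6734.4 / 114.48 × 0.85 ≈ 50.0 mL/min
Patient 2: CrCl = (140 − 69) × 101.2 / (72 × 3.15) × 0.85 = 7185.2 / 226.80 × 0.85 ≈ 26.9 mL/min
|50.0 − 26.9| = 23.1 mL/min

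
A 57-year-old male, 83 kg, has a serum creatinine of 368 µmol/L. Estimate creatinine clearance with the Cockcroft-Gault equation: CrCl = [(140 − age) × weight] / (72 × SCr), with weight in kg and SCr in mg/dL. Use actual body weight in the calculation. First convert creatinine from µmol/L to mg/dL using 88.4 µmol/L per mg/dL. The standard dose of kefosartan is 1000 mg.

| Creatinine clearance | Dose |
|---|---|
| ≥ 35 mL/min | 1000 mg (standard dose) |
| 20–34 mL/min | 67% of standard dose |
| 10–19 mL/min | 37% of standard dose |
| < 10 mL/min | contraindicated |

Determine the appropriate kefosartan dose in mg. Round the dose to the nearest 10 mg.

670 mg

SCr = 368 / 88.4 = 4.163 mg/dL
CrCl = (140 − 57) × 83 / (72 × 4.163) = 6889.0 / 299.74 ≈ 23.0 mL/min
CrCl ≈ 23 mL/min → bracket 20–34 mL/min.
67% of 1000 mg = 670 mg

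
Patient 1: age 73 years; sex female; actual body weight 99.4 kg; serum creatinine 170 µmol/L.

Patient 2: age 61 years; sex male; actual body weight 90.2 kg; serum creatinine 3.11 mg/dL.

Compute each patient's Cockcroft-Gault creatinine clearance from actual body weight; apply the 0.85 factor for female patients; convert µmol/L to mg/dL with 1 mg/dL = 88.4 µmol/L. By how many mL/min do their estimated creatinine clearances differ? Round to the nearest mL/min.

9 mL/min

Patient 1: SCr = 170 / 88.4 = 1.923 mg/dL
Patient 1: CrCl = (140 − 73) × 99.4 / (72 × 1.923) × 0.85 = 6659.8 / 138.46 × 0.85 ≈ 40.9 mL/min
Patient 2: CrCl = (140 − 61) × 90.2 / (72 × 3.11) = 7125.8 / 223.92 ≈ 31.8 mL/min
|40.9 − 31.8| = 9.1 mL/min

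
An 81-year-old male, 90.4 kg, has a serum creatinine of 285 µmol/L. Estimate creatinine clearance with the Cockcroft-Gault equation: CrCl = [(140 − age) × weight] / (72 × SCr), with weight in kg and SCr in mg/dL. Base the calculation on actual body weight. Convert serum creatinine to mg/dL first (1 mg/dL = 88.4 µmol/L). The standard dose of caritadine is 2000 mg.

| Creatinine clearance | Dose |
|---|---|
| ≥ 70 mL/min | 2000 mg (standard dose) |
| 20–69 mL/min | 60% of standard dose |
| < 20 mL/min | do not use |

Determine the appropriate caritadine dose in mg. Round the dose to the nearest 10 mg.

1200 mg

SCr = 285 / 88.4 = 3.224 mg/dL
CrCl = (140 − 81) × 90.4 / (72 × 3.224) = 5333.6 / 232.13 ≈ 23.0 mL/min
CrCl ≈ 23 mL/min → bracket 20–69 mL/min.
60% of 2000 mg = 1200 mg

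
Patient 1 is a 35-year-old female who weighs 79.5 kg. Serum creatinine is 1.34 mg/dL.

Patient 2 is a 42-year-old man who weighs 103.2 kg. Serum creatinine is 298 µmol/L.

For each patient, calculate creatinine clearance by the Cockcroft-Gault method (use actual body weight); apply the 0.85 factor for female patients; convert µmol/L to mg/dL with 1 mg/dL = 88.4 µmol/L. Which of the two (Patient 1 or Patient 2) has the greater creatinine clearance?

Patient 1: CrCl = (140 − 35) × 79.5 / (72 × 1.34) × 0.85 = 8347.5 / 96.48 × 0.85 ≈ 73.5 mL/min
Patient 2: SCr = 298 / 88.4 = 3.371 mg/dL
Patient 2: CrCl = (140 − 42) × 103.2 / (72 × 3.371) = 10113.6 / 242.71 ≈ 41.7 mL/min
73.5 vs 41.7 mL/min → Patient 1 is higher.

Patient 1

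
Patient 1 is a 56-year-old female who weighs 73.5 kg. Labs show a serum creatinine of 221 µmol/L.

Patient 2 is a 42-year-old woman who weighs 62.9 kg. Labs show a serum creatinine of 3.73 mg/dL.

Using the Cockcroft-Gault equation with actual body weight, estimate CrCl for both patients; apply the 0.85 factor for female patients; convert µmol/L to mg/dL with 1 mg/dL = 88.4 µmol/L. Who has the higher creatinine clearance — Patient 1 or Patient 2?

Patient 1

Patient 1: SCr = 221 / 88.4 = 2.5 mg/dL
Patient 1: CrCl = (140 − 56) × 73.5 / (72 × 2.5) × 0.85 = 6174.0 / 180.00 × 0.85 ≈ 29.2 mL/min
Patient 2: CrCl = (140 − 42) × 62.9 / (72 × 3.73) × 0.85 = 6164.2 / 268.56 × 0.85 ≈ 19.5 mL/min
29.2 vs 19.5 mL/min → Patient 1 is higher.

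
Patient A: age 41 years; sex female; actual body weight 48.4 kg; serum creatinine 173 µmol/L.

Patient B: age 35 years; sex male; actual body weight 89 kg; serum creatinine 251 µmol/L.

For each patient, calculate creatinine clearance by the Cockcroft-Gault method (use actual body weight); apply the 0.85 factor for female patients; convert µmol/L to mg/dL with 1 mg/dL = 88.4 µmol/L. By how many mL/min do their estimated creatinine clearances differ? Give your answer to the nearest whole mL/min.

17 mL/min

Patient A: SCr = 173 / 88.4 = 1.957 mg/dL
Patient A: CrCl = (140 − 41) × 48.4 / (72 × 1.957) × 0.85 = 4791.6 / 140.90 × 0.85 ≈ 28.9 mL/min
Patient B: SCr = 251 / 88.4 = 2.839 mg/dL
Patient B: CrCl = (140 − 35) × 89 / (72 × 2.839) = 9345.0 / 204.41 ≈ 45.7 mL/min
|28.9 − 45.7| = 16.8 mL/min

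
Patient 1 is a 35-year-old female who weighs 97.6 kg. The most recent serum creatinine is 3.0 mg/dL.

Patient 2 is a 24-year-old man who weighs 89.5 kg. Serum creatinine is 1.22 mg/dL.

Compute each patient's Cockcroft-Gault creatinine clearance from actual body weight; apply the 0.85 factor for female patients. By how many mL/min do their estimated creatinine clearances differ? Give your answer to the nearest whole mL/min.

78 mL/min

Patient 1: CrCl = (140 − 35) × 97.6 / (72 × 3) × 0.85 = 10248.0 / 216.00 × 0.85 ≈ 40.3 mL/min
Patient 2: CrCl = (140 − 24) × 89.5 / (72 × 1.22) = 10382.0 / 87.84 ≈ 118.2 mL/min
|40.3 − 118.2| = 77.9 mL/min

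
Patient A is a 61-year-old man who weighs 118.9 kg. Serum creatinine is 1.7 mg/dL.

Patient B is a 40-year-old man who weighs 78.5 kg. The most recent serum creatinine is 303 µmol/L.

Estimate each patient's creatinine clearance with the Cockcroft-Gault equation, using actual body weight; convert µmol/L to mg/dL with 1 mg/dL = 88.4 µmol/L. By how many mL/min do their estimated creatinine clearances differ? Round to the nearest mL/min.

Patient A: CrCl = (140 − 61) × 118.9 / (72 × 1.7) = 9393.1 / 122.40 ≈ 76.7 mL/min
Patient B: SCr = 303 / 88.4 = 3.428 mg/dL
Patient B: CrCl = (140 − 40) × 78.5 / (72 × 3.428) = 7850.0 / 246.82 ≈ 31.8 mL/min
|76.7 − 31.8| = 44.9 mL/min

45 mL/min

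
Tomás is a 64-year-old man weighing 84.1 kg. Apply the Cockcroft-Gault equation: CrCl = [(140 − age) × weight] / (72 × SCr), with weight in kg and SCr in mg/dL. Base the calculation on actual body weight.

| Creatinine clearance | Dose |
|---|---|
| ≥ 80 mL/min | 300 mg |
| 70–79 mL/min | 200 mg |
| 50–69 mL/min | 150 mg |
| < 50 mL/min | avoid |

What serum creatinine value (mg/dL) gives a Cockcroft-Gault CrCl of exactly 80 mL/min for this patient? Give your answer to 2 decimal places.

1.11 mg/dL

Standard dose requires CrCl ≥ 80 mL/min.
Set (140 − 64) × 84.1 / (72 × SCr) = 80
SCr = (140 − 64) × 84.1 / (72 × 80) = 1.110 mg/dL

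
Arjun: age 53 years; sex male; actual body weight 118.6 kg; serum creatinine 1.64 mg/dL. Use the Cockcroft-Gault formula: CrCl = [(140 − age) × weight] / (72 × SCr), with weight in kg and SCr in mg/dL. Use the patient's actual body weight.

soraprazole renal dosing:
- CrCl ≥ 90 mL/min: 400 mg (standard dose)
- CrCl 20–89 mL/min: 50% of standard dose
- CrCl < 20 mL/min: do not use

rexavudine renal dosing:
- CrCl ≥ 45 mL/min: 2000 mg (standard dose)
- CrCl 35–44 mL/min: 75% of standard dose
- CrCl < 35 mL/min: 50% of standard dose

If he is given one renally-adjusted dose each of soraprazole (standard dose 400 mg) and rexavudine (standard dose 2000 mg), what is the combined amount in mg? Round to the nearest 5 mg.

2200 mg

CrCl = (140 − 53) × 118.6 / (72 × 1.64) = 10318.2 / 118.08 ≈ 87.4 mL/min
CrCl ≈ 87 mL/min.
soraprazole: 20–89 mL/min → 50% of 400 mg = 200 mg.
rexavudine: ≥ 45 mL/min → 100% of 2000 mg = 2000 mg.
Total = 200 + 2000 = 2200 mg.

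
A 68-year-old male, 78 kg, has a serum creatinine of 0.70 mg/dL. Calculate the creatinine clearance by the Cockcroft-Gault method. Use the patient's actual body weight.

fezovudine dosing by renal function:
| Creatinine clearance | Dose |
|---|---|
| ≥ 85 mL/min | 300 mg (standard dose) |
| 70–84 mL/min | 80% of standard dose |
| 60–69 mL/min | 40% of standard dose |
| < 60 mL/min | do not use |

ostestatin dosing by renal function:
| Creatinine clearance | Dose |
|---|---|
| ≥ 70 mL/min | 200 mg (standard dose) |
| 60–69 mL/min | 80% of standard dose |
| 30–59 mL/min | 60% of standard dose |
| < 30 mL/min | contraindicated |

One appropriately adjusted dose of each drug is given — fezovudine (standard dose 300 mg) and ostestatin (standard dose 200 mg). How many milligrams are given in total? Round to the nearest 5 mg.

500 mg

CrCl = (140 − 68) × 78 / (72 × 0.7) = 5616.0 / 50.40 ≈ 111.4 mL/min
CrCl ≈ 111 mL/min.
fezovudine: ≥ 85 mL/min → 100% of 300 mg = 300 mg.
ostestatin: ≥ 70 mL/min → 100% of 200 mg = 200 mg.
Total = 300 + 200 = 500 mg.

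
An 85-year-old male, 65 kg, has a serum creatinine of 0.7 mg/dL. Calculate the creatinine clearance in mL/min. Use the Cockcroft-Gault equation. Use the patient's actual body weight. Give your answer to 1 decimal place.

CrCl = (140 − 85) × 65 / (72 × 0.7) = 3575.0 / 50.40 ≈ 70.9 mL/min

70.9 mL/min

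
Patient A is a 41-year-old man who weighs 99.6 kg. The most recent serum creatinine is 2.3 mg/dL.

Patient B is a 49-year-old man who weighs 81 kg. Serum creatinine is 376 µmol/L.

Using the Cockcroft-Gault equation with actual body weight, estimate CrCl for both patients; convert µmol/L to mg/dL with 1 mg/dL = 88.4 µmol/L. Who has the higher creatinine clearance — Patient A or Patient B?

Patient A

Patient A: CrCl = (140 − 41) × 99.6 / (72 × 2.3) = 9860.4 / 165.60 ≈ 59.5 mL/min
Patient B: SCr = 376 / 88.4 = 4.253 mg/dL
Patient B: CrCl = (140 − 49) × 81 / (72 × 4.253) = 7371.0 / 306.22 ≈ 24.1 mL/min
59.5 vs 24.1 mL/min → Patient A is higher.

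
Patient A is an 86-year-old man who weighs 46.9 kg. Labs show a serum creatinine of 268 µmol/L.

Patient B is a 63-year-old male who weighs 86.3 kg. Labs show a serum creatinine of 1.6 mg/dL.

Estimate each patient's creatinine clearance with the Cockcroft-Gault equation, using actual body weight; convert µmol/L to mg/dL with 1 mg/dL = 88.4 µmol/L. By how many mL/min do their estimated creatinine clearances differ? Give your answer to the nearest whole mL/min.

Patient A: SCr = 268 / 88.4 = 3.032 mg/dL
Patient A: CrCl = (140 − 86) × 46.9 / (72 × 3.032) = 2532.6 / 218.30 ≈ 11.6 mL/min
Patient B: CrCl = (140 − 63) × 86.3 / (72 × 1.6) = 6645.1 / 115.20 ≈ 57.7 mL/min
|11.6 − 57.7| = 46.1 mL/min

46 mL/min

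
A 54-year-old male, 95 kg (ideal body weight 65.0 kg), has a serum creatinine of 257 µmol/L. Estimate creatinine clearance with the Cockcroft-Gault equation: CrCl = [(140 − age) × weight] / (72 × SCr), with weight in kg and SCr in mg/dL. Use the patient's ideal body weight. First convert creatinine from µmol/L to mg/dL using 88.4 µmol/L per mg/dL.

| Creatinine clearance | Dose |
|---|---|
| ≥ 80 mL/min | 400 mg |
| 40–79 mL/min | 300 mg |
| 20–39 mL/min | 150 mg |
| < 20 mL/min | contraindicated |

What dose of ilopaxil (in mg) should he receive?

SCr = 257 / 88.4 = 2.907 mg/dL
CrCl = (140 − 54) × 65 / (72 × 2.907) = 5590.0 / 209.30 ≈ 26.7 mL/min
CrCl ≈ 27 mL/min → bracket 20–39 mL/min.
Dose for this bracket: 150 mg.

150 mg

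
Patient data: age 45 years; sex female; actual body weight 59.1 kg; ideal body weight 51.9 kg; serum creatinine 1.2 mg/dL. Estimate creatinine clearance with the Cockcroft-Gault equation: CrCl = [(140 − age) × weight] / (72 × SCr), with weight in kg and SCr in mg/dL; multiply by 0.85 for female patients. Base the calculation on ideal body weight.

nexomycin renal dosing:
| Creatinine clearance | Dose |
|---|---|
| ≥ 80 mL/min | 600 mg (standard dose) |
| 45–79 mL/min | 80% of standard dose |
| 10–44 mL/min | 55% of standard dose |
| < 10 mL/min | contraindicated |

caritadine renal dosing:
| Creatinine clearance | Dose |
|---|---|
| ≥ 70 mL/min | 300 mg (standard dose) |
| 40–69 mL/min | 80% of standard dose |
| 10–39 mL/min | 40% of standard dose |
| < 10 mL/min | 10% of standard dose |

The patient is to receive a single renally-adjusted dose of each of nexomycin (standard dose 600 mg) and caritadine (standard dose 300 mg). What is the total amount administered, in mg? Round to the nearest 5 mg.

CrCl = (140 − 45) × 51.9 / (72 × 1.2) × 0.85 = 4930.5 / 86.40 × 0.85 ≈ 48.5 mL/min
CrCl ≈ 49 mL/min.
nexomycin: 45–79 mL/min → 80% of 600 mg = 480 mg.
caritadine: 40–69 mL/min → 80% of 300 mg = 240 mg.
Total = 480 + 240 = 720 mg.

720 mg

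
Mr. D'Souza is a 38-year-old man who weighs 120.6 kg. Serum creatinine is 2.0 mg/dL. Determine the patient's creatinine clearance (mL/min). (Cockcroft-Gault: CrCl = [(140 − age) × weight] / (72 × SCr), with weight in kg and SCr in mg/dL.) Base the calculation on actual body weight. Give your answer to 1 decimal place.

CrCl = (140 − 38) × 120.6 / (72 × 2) = 12301.2 / 144.00 ≈ 85.4 mL/min

85.4 mL/min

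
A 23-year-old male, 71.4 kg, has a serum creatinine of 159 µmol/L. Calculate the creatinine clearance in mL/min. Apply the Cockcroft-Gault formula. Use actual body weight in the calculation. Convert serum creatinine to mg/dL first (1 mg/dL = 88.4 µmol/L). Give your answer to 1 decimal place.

64.5 mL/min

SCr = 159 / 88.4 = 1.799 mg/dL
CrCl = (140 − 23) × 71.4 / (72 × 1.799) = 8353.8 / 129.53 ≈ 64.5 mL/min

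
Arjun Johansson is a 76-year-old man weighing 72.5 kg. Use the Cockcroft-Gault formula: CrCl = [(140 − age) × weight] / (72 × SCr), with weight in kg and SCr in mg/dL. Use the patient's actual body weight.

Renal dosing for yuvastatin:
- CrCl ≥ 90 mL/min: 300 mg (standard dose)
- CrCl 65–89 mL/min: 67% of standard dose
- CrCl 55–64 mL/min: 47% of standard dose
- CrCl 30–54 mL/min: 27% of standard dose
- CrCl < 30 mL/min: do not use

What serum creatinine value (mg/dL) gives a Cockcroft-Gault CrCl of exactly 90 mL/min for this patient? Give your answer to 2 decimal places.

0.72 mg/dL

Standard dose requires CrCl ≥ 90 mL/min.
Set (140 − 76) × 72.5 / (72 × SCr) = 90
SCr = (140 − 76) × 72.5 / (72 × 90) = 0.716 mg/dL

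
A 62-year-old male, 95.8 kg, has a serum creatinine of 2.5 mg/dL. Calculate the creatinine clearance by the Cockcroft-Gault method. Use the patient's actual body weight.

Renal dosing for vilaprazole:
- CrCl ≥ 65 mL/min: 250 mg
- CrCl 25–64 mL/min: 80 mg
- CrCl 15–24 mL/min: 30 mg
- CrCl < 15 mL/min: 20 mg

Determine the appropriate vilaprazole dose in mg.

80 mg

CrCl = (140 − 62) × 95.8 / (72 × 2.5) = 7472.4 / 180.00 ≈ 41.5 mL/min
CrCl ≈ 42 mL/min → bracket 25–64 mL/min.
Dose for this bracket: 80 mg.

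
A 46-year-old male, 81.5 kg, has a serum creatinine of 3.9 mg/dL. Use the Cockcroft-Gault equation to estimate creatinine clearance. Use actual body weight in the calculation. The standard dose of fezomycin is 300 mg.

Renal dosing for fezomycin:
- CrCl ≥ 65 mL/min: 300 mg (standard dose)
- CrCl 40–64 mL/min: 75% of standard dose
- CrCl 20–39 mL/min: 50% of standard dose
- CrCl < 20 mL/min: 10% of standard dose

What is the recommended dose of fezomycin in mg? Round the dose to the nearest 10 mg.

150 mg

CrCl = (140 − 46) × 81.5 / (72 × 3.9) = 7661.0 / 280.80 ≈ 27.3 mL/min
CrCl ≈ 27 mL/min → bracket 20–39 mL/min.
50% of 300 mg = 150 mg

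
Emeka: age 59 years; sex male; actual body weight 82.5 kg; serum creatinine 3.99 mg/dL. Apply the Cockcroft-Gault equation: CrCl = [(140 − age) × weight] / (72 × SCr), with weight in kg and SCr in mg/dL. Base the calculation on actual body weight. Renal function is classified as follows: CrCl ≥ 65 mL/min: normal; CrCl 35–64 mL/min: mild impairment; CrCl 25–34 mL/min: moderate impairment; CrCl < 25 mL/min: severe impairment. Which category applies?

severe impairment

CrCl = (140 − 59) × 82.5 / (72 × 3.99) = 6682.5 / 287.28 ≈ 23.3 mL/min
23 mL/min falls in the 'severe impairment' range.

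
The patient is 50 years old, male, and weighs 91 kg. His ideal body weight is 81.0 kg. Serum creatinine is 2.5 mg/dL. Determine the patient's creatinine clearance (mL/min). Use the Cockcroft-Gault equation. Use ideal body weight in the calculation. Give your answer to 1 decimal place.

CrCl = (140 − 50) × 81 / (72 × 2.5) = 7290.0 / 180.00 ≈ 40.5 mL/min

40.5 mL/min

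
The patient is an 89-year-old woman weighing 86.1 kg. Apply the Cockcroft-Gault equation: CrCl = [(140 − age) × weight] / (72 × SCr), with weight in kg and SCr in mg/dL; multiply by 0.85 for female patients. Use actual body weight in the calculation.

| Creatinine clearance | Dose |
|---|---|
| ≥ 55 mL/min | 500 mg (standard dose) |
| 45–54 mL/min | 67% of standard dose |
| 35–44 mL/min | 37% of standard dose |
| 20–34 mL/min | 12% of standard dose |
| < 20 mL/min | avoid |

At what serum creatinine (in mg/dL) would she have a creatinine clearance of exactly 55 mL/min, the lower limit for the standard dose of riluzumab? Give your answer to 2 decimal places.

Standard dose requires CrCl ≥ 55 mL/min.
Set (140 − 89) × 86.1 × 0.85 / (72 × SCr) = 55
SCr = (140 − 89) × 86.1 × 0.85 / (72 × 55) = 0.943 mg/dL

0.94 mg/dL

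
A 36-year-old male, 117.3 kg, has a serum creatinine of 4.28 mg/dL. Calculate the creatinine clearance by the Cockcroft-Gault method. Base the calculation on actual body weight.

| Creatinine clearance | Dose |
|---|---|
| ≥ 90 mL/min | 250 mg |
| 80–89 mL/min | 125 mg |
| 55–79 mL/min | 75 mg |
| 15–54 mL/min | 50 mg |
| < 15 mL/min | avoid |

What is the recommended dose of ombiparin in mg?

50 mg

CrCl = (140 − 36) × 117.3 / (72 × 4.28) = 12199.2 / 308.16 ≈ 39.6 mL/min
CrCl ≈ 40 mL/min → bracket 15–54 mL/min.
Dose for this bracket: 50 mg.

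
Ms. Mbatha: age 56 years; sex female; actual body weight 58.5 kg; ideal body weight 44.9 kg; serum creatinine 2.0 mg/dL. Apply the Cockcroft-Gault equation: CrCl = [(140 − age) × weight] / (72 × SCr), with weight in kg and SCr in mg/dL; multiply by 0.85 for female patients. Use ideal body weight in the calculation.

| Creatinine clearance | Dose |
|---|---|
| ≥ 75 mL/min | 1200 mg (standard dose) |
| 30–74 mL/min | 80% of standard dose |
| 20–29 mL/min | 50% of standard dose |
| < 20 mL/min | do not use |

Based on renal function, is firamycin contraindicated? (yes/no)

CrCl = (140 − 56) × 44.9 / (72 × 2) × 0.85 = 3771.6 / 144.00 × 0.85 ≈ 22.3 mL/min
CrCl ≈ 22 mL/min, which is ≥ 20 mL/min.

no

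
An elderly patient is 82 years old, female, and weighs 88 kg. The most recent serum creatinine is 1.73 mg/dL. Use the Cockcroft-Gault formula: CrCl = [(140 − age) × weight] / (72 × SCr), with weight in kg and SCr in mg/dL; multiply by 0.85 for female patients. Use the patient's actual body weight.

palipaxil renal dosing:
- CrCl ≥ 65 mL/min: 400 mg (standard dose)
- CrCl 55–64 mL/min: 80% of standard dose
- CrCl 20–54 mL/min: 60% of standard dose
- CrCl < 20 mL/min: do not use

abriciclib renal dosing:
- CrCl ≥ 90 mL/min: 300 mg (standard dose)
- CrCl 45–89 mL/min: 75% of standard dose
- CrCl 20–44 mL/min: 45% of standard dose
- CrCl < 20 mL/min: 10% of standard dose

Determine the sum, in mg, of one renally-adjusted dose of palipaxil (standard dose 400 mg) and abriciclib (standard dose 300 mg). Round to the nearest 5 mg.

CrCl = (140 − 82) × 88 / (72 × 1.73) × 0.85 = 5104.0 / 124.56 × 0.85 ≈ 34.8 mL/min
CrCl ≈ 35 mL/min.
palipaxil: 20–54 mL/min → 60% of 400 mg = 240 mg.
abriciclib: 20–44 mL/min → 45% of 300 mg = 135 mg.
Total = 240 + 135 = 375 mg.

375 mg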